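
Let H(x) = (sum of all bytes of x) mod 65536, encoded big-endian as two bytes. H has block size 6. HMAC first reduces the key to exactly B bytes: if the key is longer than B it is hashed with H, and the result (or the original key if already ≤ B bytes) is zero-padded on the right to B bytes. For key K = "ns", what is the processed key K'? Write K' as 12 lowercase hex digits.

Key "ns" = 6e 73 is 2 bytes ≤ B = 6; zero-pad to 6 bytes: K' = 6e 73 00 00 00 00.

6e7300000000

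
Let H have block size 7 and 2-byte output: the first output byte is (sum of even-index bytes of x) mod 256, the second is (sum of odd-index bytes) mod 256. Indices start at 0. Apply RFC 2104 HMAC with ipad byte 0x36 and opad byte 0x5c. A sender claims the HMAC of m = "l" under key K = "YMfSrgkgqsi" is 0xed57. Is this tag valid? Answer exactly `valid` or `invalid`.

valid

Key "YMfSrgkgqsi" = 59 4d 66 53 72 67 6b 67 71 73 69 is 11 bytes > B = 7, so hash it first: H(key) = 76 e1, then zero-pad to 7 bytes: K' = 76 e1 00 00 00 00 00.
K' ⊕ ipad = 40 d7 36 36 36 36 36; K' ⊕ opad = 2a bd 5c 5c 5c 5c 5c.
Inner hash: even-index sum = 226 mod 256 = 226; odd-index sum = 431 mod 256 = 175 → e2 af.
Outer hash (recomputed tag): even-index sum = 493 mod 256 = 237; odd-index sum = 599 mod 256 = 87 → ed 57.
Recomputed tag = ed57; claimed = ed57 → match.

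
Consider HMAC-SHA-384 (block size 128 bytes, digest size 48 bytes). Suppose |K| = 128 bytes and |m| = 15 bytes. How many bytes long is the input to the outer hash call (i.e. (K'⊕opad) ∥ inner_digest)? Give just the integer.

Key is 128 ≤ 128 bytes, zero-padded: |K'| = 128.
Outer input = (K'⊕opad) ∥ H(inner) → 128 + 48 = 176 bytes.

176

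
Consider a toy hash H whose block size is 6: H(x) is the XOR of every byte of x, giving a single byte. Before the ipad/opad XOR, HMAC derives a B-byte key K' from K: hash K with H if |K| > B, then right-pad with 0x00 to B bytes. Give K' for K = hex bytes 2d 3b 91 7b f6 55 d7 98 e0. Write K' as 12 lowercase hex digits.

f00000000000

|K| = 9 > B = 6, so first hash the key.
H(K): XOR 2d⊕3b⊕91⊕7b⊕f6⊕55⊕d7⊕98⊕e0 = f0.
Zero-pad H(K) = f0 to 6 bytes: K' = f0 00 00 00 00 00.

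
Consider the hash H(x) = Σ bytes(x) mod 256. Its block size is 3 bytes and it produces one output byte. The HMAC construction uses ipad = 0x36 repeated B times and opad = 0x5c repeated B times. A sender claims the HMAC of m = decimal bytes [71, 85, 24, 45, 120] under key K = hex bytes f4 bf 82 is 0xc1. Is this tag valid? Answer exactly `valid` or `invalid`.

valid

Key hex bytes f4 bf 82 is exactly B = 3 bytes: K' = f4 bf 82.
K' ⊕ ipad = c2 89 b4; K' ⊕ opad = a8 e3 de.
Inner hash: sum = 194+137+180+71+85+24+45+120 = 856; mod 256 = 88 → 58.
Outer hash (recomputed tag): sum = 168+227+222+88 = 705; mod 256 = 193 → c1.
Recomputed tag = c1; claimed = c1 → match.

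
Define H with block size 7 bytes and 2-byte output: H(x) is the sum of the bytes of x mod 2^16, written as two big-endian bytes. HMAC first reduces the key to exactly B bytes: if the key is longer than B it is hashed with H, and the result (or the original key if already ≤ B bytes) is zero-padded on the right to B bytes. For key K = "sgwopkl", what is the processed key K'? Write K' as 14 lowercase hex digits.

Key "sgwopkl" = 73 67 77 6f 70 6b 6c is exactly B = 7 bytes: K' = 73 67 77 6f 70 6b 6c.

7367776f706b6c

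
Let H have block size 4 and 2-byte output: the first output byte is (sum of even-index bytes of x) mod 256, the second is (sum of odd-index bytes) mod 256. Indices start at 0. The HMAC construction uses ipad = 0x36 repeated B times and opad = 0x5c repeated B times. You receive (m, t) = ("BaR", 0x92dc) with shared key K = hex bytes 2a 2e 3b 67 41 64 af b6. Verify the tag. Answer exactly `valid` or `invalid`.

Key hex bytes 2a 2e 3b 67 41 64 af b6 is 8 bytes > B = 4, so hash it first: H(key) = 55 af, then zero-pad to 4 bytes: K' = 55 af 00 00.
K' ⊕ ipad = 63 99 36 36; K' ⊕ opad = 09 f3 5c 5c.
Inner hash: even-index sum = 301 mod 256 = 45; odd-index sum = 304 mod 256 = 48 → 2d 30.
Outer hash (recomputed tag): even-index sum = 146 mod 256 = 146; odd-index sum = 383 mod 256 = 127 → 92 7f.
Recomputed tag = 927f; claimed = 92dc → mismatch.

invalid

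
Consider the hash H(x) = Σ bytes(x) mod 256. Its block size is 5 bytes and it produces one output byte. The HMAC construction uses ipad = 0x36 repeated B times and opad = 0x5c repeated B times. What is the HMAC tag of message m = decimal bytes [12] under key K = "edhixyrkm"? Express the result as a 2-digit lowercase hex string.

c0

Key "edhixyrkm" = 65 64 68 69 78 79 72 6b 6d is 9 bytes > B = 5, so hash it first: H(key) = d5, then zero-pad to 5 bytes: K' = d5 00 00 00 00.
K' ⊕ ipad = e3 36 36 36 36.  K' ⊕ opad = 89 5c 5c 5c 5c.
Inner input = (K'⊕ipad) ∥ m = e3 36 36 36 36 ∥ 0c.
Inner hash: sum = 227+54+54+54+54+12 = 455; mod 256 = 199 → c7.
Outer input = (K'⊕opad) ∥ inner = 89 5c 5c 5c 5c ∥ c7.
Outer hash (tag): sum = 137+92+92+92+92+199 = 704; mod 256 = 192 → c0.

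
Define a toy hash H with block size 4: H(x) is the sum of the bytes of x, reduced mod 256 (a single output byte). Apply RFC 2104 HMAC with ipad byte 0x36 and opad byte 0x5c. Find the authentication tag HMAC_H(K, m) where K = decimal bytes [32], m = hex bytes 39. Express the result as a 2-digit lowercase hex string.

Key decimal bytes [32] = 20 is 1 byte ≤ B = 4; zero-pad to 4 bytes: K' = 20 00 00 00.
K' ⊕ ipad = 16 36 36 36.  K' ⊕ opad = 7c 5c 5c 5c.
Inner input = (K'⊕ipad) ∥ m = 16 36 36 36 ∥ 39.
Inner hash: sum = 22+54+54+54+57 = 241 → f1.
Outer input = (K'⊕opad) ∥ inner = 7c 5c 5c 5c ∥ f1.
Outer hash (tag): sum = 124+92+92+92+241 = 641; mod 256 = 129 → 81.

81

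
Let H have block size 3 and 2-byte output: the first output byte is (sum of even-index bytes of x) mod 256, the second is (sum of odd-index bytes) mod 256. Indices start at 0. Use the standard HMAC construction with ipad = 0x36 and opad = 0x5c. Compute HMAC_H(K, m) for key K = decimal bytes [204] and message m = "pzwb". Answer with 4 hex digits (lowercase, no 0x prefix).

0968

Key decimal bytes [204] = cc is 1 byte ≤ B = 3; zero-pad to 3 bytes: K' = cc 00 00.
K' ⊕ ipad = fa 36 36.  K' ⊕ opad = 90 5c 5c.
Inner input = (K'⊕ipad) ∥ m = fa 36 36 ∥ 70 7a 77 62.
Inner hash: even-index sum = 524 mod 256 = 12; odd-index sum = 285 mod 256 = 29 → 0c 1d.
Outer input = (K'⊕opad) ∥ inner = 90 5c 5c ∥ 0c 1d.
Outer hash (tag): even-index sum = 265 mod 256 = 9; odd-index sum = 104 mod 256 = 104 → 09 68.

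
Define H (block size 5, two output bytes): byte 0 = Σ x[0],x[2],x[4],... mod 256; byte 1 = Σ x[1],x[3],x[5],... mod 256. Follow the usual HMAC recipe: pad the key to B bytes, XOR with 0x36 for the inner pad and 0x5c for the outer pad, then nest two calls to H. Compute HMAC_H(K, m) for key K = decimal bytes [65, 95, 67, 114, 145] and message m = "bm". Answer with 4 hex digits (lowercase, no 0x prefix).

Key decimal bytes [65, 95, 67, 114, 145] = 41 5f 43 72 91 is exactly B = 5 bytes: K' = 41 5f 43 72 91.
K' ⊕ ipad = 77 69 75 44 a7.  K' ⊕ opad = 1d 03 1f 2e cd.
Inner input = (K'⊕ipad) ∥ m = 77 69 75 44 a7 ∥ 62 6d.
Inner hash: even-index sum = 512 mod 256 = 0; odd-index sum = 271 mod 256 = 15 → 00 0f.
Outer input = (K'⊕opad) ∥ inner = 1d 03 1f 2e cd ∥ 00 0f.
Outer hash (tag): even-index sum = 280 mod 256 = 24; odd-index sum = 49 mod 256 = 49 → 18 31.

1831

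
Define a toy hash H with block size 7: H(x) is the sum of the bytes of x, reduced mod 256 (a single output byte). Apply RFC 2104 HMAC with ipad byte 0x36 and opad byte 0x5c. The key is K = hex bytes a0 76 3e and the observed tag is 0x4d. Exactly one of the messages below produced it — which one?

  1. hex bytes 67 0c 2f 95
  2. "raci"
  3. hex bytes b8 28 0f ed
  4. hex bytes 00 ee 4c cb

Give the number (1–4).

2

Key hex bytes a0 76 3e is 3 bytes ≤ B = 7; zero-pad to 7 bytes: K' = a0 76 3e 00 00 00 00.
K' ⊕ ipad = 96 40 08 36 36 36 36; K' ⊕ opad = fc 2a 62 5c 5c 5c 5c.
m1: inner = H(96 40 08 36 36 36 36 67 0c 2f 95) = ed; tag = H(fc 2a 62 5c 5c 5c 5c ed) = e5
m2: inner = H(96 40 08 36 36 36 36 72 61 63 69) = 55; tag = H(fc 2a 62 5c 5c 5c 5c 55) = 4d ← matches
m3: inner = H(96 40 08 36 36 36 36 b8 28 0f ed) = 92; tag = H(fc 2a 62 5c 5c 5c 5c 92) = 8a
m4: inner = H(96 40 08 36 36 36 36 00 ee 4c cb) = bb; tag = H(fc 2a 62 5c 5c 5c 5c bb) = b3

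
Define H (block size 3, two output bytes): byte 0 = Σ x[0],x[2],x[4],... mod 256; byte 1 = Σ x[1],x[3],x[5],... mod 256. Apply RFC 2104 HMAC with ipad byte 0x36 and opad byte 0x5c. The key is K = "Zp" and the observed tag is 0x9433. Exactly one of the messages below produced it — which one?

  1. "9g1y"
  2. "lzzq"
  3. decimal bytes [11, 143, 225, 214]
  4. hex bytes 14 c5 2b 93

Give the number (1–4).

3

Key "Zp" = 5a 70 is 2 bytes ≤ B = 3; zero-pad to 3 bytes: K' = 5a 70 00.
K' ⊕ ipad = 6c 46 36; K' ⊕ opad = 06 2c 5c.
m1: inner = H(6c 46 36 39 67 31 79) = 82 b0; tag = H(06 2c 5c 82 b0) = 12ae
m2: inner = H(6c 46 36 6c 7a 7a 71) = 8d 2c; tag = H(06 2c 5c 8d 2c) = 8eb9
m3: inner = H(6c 46 36 0b 8f e1 d6) = 07 32; tag = H(06 2c 5c 07 32) = 9433 ← matches
m4: inner = H(6c 46 36 14 c5 2b 93) = fa 85; tag = H(06 2c 5c fa 85) = e726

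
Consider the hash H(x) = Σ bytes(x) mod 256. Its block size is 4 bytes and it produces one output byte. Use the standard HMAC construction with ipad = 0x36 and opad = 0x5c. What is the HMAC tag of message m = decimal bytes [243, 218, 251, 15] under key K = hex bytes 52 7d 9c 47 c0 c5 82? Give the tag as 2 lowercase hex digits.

01

Key hex bytes 52 7d 9c 47 c0 c5 82 is 7 bytes > B = 4, so hash it first: H(key) = b9, then zero-pad to 4 bytes: K' = b9 00 00 00.
K' ⊕ ipad = 8f 36 36 36.  K' ⊕ opad = e5 5c 5c 5c.
Inner input = (K'⊕ipad) ∥ m = 8f 36 36 36 ∥ f3 da fb 0f.
Inner hash: sum = 143+54+54+54+243+218+251+15 = 1032; mod 256 = 8 → 08.
Outer input = (K'⊕opad) ∥ inner = e5 5c 5c 5c ∥ 08.
Outer hash (tag): sum = 229+92+92+92+8 = 513; mod 256 = 1 → 01.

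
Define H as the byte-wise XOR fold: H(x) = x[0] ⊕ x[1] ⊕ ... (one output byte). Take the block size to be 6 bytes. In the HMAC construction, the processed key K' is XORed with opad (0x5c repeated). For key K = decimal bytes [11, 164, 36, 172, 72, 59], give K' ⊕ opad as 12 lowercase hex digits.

57f878f01467

Key decimal bytes [11, 164, 36, 172, 72, 59] = 0b a4 24 ac 48 3b is exactly B = 6 bytes: K' = 0b a4 24 ac 48 3b.
XOR each byte with 0x5c: 0b⊕5c=57, a4⊕5c=f8, 24⊕5c=78, ac⊕5c=f0, 48⊕5c=14, 3b⊕5c=67.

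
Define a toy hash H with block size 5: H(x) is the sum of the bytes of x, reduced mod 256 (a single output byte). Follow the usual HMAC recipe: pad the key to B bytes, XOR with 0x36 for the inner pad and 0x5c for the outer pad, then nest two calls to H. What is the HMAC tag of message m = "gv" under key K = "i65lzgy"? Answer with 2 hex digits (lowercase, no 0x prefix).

Key "i65lzgy" = 69 36 35 6c 7a 67 79 is 7 bytes > B = 5, so hash it first: H(key) = 9a, then zero-pad to 5 bytes: K' = 9a 00 00 00 00.
K' ⊕ ipad = ac 36 36 36 36.  K' ⊕ opad = c6 5c 5c 5c 5c.
Inner input = (K'⊕ipad) ∥ m = ac 36 36 36 36 ∥ 67 76.
Inner hash: sum = 172+54+54+54+54+103+118 = 609; mod 256 = 97 → 61.
Outer input = (K'⊕opad) ∥ inner = c6 5c 5c 5c 5c ∥ 61.
Outer hash (tag): sum = 198+92+92+92+92+97 = 663; mod 256 = 151 → 97.

97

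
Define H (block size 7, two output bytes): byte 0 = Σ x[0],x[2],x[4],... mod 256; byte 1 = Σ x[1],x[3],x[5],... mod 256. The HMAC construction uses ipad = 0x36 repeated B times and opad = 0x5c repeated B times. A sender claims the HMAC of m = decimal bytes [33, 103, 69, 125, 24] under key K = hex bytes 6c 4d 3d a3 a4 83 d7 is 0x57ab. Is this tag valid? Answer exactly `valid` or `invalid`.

Key hex bytes 6c 4d 3d a3 a4 83 d7 is exactly B = 7 bytes: K' = 6c 4d 3d a3 a4 83 d7.
K' ⊕ ipad = 5a 7b 0b 95 92 b5 e1; K' ⊕ opad = 30 11 61 ff f8 df 8b.
Inner hash: even-index sum = 700 mod 256 = 188; odd-index sum = 579 mod 256 = 67 → bc 43.
Outer hash (recomputed tag): even-index sum = 599 mod 256 = 87; odd-index sum = 683 mod 256 = 171 → 57 ab.
Recomputed tag = 57ab; claimed = 57ab → match.

valid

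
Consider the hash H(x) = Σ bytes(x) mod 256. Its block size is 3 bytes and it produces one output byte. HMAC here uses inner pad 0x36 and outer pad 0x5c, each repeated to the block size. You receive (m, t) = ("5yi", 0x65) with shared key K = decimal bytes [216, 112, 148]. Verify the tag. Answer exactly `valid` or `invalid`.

Key decimal bytes [216, 112, 148] = d8 70 94 is exactly B = 3 bytes: K' = d8 70 94.
K' ⊕ ipad = ee 46 a2; K' ⊕ opad = 84 2c c8.
Inner hash: sum = 238+70+162+53+121+105 = 749; mod 256 = 237 → ed.
Outer hash (recomputed tag): sum = 132+44+200+237 = 613; mod 256 = 101 → 65.
Recomputed tag = 65; claimed = 65 → match.

valid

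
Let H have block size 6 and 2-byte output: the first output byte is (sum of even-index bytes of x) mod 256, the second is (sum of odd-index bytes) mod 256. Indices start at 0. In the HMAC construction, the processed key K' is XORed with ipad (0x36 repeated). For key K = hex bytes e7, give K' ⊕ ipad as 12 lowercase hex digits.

d13636363636

Key hex bytes e7 is 1 byte ≤ B = 6; zero-pad to 6 bytes: K' = e7 00 00 00 00 00.
XOR each byte with 0x36: e7⊕36=d1, 00⊕36=36, 00⊕36=36, 00⊕36=36, 00⊕36=36, 00⊕36=36.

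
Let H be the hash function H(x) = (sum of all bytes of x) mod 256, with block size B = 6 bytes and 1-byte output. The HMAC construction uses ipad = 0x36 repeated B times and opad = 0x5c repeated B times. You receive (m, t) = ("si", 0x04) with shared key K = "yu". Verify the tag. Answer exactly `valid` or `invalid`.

valid

Key "yu" = 79 75 is 2 bytes ≤ B = 6; zero-pad to 6 bytes: K' = 79 75 00 00 00 00.
K' ⊕ ipad = 4f 43 36 36 36 36; K' ⊕ opad = 25 29 5c 5c 5c 5c.
Inner hash: sum = 79+67+54+54+54+54+115+105 = 582; mod 256 = 70 → 46.
Outer hash (recomputed tag): sum = 37+41+92+92+92+92+70 = 516; mod 256 = 4 → 04.
Recomputed tag = 04; claimed = 04 → match.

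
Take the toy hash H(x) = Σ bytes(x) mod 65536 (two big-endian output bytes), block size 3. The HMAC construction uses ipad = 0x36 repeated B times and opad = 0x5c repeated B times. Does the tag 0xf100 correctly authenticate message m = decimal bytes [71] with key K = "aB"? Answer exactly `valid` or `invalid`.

Key "aB" = 61 42 is 2 bytes ≤ B = 3; zero-pad to 3 bytes: K' = 61 42 00.
K' ⊕ ipad = 57 74 36; K' ⊕ opad = 3d 1e 5c.
Inner hash: sum = 87+116+54+71 = 328 → 01 48.
Outer hash (recomputed tag): sum = 61+30+92+1+72 = 256 → 01 00.
Recomputed tag = 0100; claimed = f100 → mismatch.

invalid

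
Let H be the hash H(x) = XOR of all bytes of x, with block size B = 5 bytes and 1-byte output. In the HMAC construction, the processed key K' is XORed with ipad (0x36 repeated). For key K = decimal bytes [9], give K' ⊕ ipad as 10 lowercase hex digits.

Key decimal bytes [9] = 09 is 1 byte ≤ B = 5; zero-pad to 5 bytes: K' = 09 00 00 00 00.
XOR each byte with 0x36: 09⊕36=3f, 00⊕36=36, 00⊕36=36, 00⊕36=36, 00⊕36=36.

3f36363636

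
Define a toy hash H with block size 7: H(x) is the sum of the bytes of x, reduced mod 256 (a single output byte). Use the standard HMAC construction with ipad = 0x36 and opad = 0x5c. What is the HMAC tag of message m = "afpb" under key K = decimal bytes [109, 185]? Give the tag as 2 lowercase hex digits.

Key decimal bytes [109, 185] = 6d b9 is 2 bytes ≤ B = 7; zero-pad to 7 bytes: K' = 6d b9 00 00 00 00 00.
K' ⊕ ipad = 5b 8f 36 36 36 36 36.  K' ⊕ opad = 31 e5 5c 5c 5c 5c 5c.
Inner input = (K'⊕ipad) ∥ m = 5b 8f 36 36 36 36 36 ∥ 61 66 70 62.
Inner hash: sum = 91+143+54+54+54+54+54+97+102+112+98 = 913; mod 256 = 145 → 91.
Outer input = (K'⊕opad) ∥ inner = 31 e5 5c 5c 5c 5c 5c ∥ 91.
Outer hash (tag): sum = 49+229+92+92+92+92+92+145 = 883; mod 256 = 115 → 73.

73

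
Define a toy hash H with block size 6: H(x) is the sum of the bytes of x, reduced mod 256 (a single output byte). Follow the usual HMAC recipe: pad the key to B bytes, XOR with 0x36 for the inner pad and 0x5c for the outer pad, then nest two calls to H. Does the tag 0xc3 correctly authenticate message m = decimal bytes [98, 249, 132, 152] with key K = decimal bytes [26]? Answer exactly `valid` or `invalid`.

Key decimal bytes [26] = 1a is 1 byte ≤ B = 6; zero-pad to 6 bytes: K' = 1a 00 00 00 00 00.
K' ⊕ ipad = 2c 36 36 36 36 36; K' ⊕ opad = 46 5c 5c 5c 5c 5c.
Inner hash: sum = 44+54+54+54+54+54+98+249+132+152 = 945; mod 256 = 177 → b1.
Outer hash (recomputed tag): sum = 70+92+92+92+92+92+177 = 707; mod 256 = 195 → c3.
Recomputed tag = c3; claimed = c3 → match.

valid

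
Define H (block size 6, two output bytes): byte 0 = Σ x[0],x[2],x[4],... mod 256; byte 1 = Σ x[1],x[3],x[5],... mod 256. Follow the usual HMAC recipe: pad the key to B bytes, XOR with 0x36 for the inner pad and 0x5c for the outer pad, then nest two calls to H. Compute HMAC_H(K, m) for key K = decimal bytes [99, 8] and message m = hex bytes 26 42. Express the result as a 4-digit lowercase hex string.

def8

Key decimal bytes [99, 8] = 63 08 is 2 bytes ≤ B = 6; zero-pad to 6 bytes: K' = 63 08 00 00 00 00.
K' ⊕ ipad = 55 3e 36 36 36 36.  K' ⊕ opad = 3f 54 5c 5c 5c 5c.
Inner input = (K'⊕ipad) ∥ m = 55 3e 36 36 36 36 ∥ 26 42.
Inner hash: even-index sum = 231 mod 256 = 231; odd-index sum = 236 mod 256 = 236 → e7 ec.
Outer input = (K'⊕opad) ∥ inner = 3f 54 5c 5c 5c 5c ∥ e7 ec.
Outer hash (tag): even-index sum = 478 mod 256 = 222; odd-index sum = 504 mod 256 = 248 → de f8.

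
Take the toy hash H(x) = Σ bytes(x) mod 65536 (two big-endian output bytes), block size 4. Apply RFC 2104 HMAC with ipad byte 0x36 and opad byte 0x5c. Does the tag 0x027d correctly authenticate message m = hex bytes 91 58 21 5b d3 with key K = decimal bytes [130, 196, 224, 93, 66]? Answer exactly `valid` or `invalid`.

valid

Key decimal bytes [130, 196, 224, 93, 66] = 82 c4 e0 5d 42 is 5 bytes > B = 4, so hash it first: H(key) = 02 c5, then zero-pad to 4 bytes: K' = 02 c5 00 00.
K' ⊕ ipad = 34 f3 36 36; K' ⊕ opad = 5e 99 5c 5c.
Inner hash: sum = 52+243+54+54+145+88+33+91+211 = 971 → 03 cb.
Outer hash (recomputed tag): sum = 94+153+92+92+3+203 = 637 → 02 7d.
Recomputed tag = 027d; claimed = 027d → match.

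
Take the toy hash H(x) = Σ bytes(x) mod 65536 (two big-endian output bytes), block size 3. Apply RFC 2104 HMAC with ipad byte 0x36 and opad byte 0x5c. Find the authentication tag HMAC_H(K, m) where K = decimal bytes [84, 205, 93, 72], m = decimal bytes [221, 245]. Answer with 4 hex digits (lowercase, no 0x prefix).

Key decimal bytes [84, 205, 93, 72] = 54 cd 5d 48 is 4 bytes > B = 3, so hash it first: H(key) = 01 c6, then zero-pad to 3 bytes: K' = 01 c6 00.
K' ⊕ ipad = 37 f0 36.  K' ⊕ opad = 5d 9a 5c.
Inner input = (K'⊕ipad) ∥ m = 37 f0 36 ∥ dd f5.
Inner hash: sum = 55+240+54+221+245 = 815 → 03 2f.
Outer input = (K'⊕opad) ∥ inner = 5d 9a 5c ∥ 03 2f.
Outer hash (tag): sum = 93+154+92+3+47 = 389 → 01 85.

0185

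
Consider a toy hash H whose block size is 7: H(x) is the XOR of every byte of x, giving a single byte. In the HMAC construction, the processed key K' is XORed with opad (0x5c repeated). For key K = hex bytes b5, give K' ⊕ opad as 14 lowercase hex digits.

Key hex bytes b5 is 1 byte ≤ B = 7; zero-pad to 7 bytes: K' = b5 00 00 00 00 00 00.
XOR each byte with 0x5c: b5⊕5c=e9, 00⊕5c=5c, 00⊕5c=5c, 00⊕5c=5c, 00⊕5c=5c, 00⊕5c=5c, 00⊕5c=5c.

e95c5c5c5c5c5c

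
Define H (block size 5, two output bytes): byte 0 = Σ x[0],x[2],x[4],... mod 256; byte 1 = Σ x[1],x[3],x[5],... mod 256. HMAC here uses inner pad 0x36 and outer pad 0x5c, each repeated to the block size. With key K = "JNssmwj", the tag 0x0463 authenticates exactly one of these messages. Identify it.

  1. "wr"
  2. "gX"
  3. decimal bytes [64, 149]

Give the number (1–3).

Key "JNssmwj" = 4a 4e 73 73 6d 77 6a is 7 bytes > B = 5, so hash it first: H(key) = 94 38, then zero-pad to 5 bytes: K' = 94 38 00 00 00.
K' ⊕ ipad = a2 0e 36 36 36; K' ⊕ opad = c8 64 5c 5c 5c.
m1: inner = H(a2 0e 36 36 36 77 72) = 80 bb; tag = H(c8 64 5c 5c 5c 80 bb) = 3b40
m2: inner = H(a2 0e 36 36 36 67 58) = 66 ab; tag = H(c8 64 5c 5c 5c 66 ab) = 2b26
m3: inner = H(a2 0e 36 36 36 40 95) = a3 84; tag = H(c8 64 5c 5c 5c a3 84) = 0463 ← matches

3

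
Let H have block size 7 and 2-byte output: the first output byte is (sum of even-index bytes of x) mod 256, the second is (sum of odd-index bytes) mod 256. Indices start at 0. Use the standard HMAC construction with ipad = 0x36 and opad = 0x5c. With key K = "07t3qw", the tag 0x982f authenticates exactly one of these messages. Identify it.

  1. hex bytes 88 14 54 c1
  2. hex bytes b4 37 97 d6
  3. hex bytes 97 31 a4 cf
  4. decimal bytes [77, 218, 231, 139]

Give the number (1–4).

Key "07t3qw" = 30 37 74 33 71 77 is 6 bytes ≤ B = 7; zero-pad to 7 bytes: K' = 30 37 74 33 71 77 00.
K' ⊕ ipad = 06 01 42 05 47 41 36; K' ⊕ opad = 6c 6b 28 6f 2d 2b 5c.
m1: inner = H(06 01 42 05 47 41 36 88 14 54 c1) = 9a 23; tag = H(6c 6b 28 6f 2d 2b 5c 9a 23) = 409f
m2: inner = H(06 01 42 05 47 41 36 b4 37 97 d6) = d2 92; tag = H(6c 6b 28 6f 2d 2b 5c d2 92) = afd7
m3: inner = H(06 01 42 05 47 41 36 97 31 a4 cf) = c5 82; tag = H(6c 6b 28 6f 2d 2b 5c c5 82) = 9fca
m4: inner = H(06 01 42 05 47 41 36 4d da e7 8b) = 2a 7b; tag = H(6c 6b 28 6f 2d 2b 5c 2a 7b) = 982f ← matches

4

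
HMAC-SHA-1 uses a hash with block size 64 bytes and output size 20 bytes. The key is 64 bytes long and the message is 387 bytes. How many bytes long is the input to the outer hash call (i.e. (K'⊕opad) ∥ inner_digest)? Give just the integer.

Key is 64 ≤ 64 bytes, zero-padded: |K'| = 64.
Outer input = (K'⊕opad) ∥ H(inner) → 64 + 20 = 84 bytes.

84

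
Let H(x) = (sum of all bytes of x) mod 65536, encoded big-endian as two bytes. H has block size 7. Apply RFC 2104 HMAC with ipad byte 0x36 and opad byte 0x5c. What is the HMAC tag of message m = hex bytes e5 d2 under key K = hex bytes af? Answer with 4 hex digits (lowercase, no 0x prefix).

Key hex bytes af is 1 byte ≤ B = 7; zero-pad to 7 bytes: K' = af 00 00 00 00 00 00.
K' ⊕ ipad = 99 36 36 36 36 36 36.  K' ⊕ opad = f3 5c 5c 5c 5c 5c 5c.
Inner input = (K'⊕ipad) ∥ m = 99 36 36 36 36 36 36 ∥ e5 d2.
Inner hash: sum = 153+54+54+54+54+54+54+229+210 = 916 → 03 94.
Outer input = (K'⊕opad) ∥ inner = f3 5c 5c 5c 5c 5c 5c ∥ 03 94.
Outer hash (tag): sum = 243+92+92+92+92+92+92+3+148 = 946 → 03 b2.

03b2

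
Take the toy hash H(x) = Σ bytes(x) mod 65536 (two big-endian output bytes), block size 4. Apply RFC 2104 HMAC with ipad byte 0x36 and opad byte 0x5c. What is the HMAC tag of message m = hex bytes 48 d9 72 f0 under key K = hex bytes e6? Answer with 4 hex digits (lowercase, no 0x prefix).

Key hex bytes e6 is 1 byte ≤ B = 4; zero-pad to 4 bytes: K' = e6 00 00 00.
K' ⊕ ipad = d0 36 36 36.  K' ⊕ opad = ba 5c 5c 5c.
Inner input = (K'⊕ipad) ∥ m = d0 36 36 36 ∥ 48 d9 72 f0.
Inner hash: sum = 208+54+54+54+72+217+114+240 = 1013 → 03 f5.
Outer input = (K'⊕opad) ∥ inner = ba 5c 5c 5c ∥ 03 f5.
Outer hash (tag): sum = 186+92+92+92+3+245 = 710 → 02 c6.

02c6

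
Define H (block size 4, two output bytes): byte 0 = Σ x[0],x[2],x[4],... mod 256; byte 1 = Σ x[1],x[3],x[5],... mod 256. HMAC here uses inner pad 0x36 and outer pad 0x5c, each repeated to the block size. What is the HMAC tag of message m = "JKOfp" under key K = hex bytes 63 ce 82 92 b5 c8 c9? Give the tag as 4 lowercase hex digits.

2fd5

Key hex bytes 63 ce 82 92 b5 c8 c9 is 7 bytes > B = 4, so hash it first: H(key) = 63 28, then zero-pad to 4 bytes: K' = 63 28 00 00.
K' ⊕ ipad = 55 1e 36 36.  K' ⊕ opad = 3f 74 5c 5c.
Inner input = (K'⊕ipad) ∥ m = 55 1e 36 36 ∥ 4a 4b 4f 66 70.
Inner hash: even-index sum = 404 mod 256 = 148; odd-index sum = 261 mod 256 = 5 → 94 05.
Outer input = (K'⊕opad) ∥ inner = 3f 74 5c 5c ∥ 94 05.
Outer hash (tag): even-index sum = 303 mod 256 = 47; odd-index sum = 213 mod 256 = 213 → 2f d5.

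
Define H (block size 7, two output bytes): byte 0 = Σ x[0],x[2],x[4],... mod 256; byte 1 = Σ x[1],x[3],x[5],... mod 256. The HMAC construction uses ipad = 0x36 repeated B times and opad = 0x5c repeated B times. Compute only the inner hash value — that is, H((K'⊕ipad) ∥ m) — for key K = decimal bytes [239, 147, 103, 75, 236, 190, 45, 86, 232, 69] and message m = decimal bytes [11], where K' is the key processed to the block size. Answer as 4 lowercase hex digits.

Key decimal bytes [239, 147, 103, 75, 236, 190, 45, 86, 232, 69] = ef 93 67 4b ec be 2d 56 e8 45 is 10 bytes > B = 7, so hash it first: H(key) = 57 37, then zero-pad to 7 bytes: K' = 57 37 00 00 00 00 00.
K' ⊕ ipad = 61 01 36 36 36 36 36.
Inner input = 61 01 36 36 36 36 36 ∥ 0b.
Inner hash: even-index sum = 259 mod 256 = 3; odd-index sum = 120 mod 256 = 120 → 03 78.

0378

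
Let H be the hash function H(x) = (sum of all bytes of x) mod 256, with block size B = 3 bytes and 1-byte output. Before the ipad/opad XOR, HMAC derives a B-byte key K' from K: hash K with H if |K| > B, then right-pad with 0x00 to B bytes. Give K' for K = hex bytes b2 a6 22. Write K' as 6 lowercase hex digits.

b2a622

Key hex bytes b2 a6 22 is exactly B = 3 bytes: K' = b2 a6 22.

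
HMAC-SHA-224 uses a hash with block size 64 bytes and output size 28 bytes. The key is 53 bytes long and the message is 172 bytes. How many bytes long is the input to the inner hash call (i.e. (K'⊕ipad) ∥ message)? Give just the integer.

236

Key is 53 ≤ 64 bytes, zero-padded: |K'| = 64.
Inner input = (K'⊕ipad) ∥ m → 64 + 172 = 236 bytes.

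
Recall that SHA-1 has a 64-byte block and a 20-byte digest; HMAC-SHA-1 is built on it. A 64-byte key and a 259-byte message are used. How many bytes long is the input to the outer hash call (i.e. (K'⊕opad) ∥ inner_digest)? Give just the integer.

Key is 64 ≤ 64 bytes, zero-padded: |K'| = 64.
Outer input = (K'⊕opad) ∥ H(inner) → 64 + 20 = 84 bytes.

84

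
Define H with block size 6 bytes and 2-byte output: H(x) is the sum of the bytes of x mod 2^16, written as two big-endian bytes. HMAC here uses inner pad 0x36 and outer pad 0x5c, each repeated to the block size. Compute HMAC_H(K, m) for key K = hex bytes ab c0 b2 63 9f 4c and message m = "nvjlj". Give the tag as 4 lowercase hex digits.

044b

Key hex bytes ab c0 b2 63 9f 4c is exactly B = 6 bytes: K' = ab c0 b2 63 9f 4c.
K' ⊕ ipad = 9d f6 84 55 a9 7a.  K' ⊕ opad = f7 9c ee 3f c3 10.
Inner input = (K'⊕ipad) ∥ m = 9d f6 84 55 a9 7a ∥ 6e 76 6a 6c 6a.
Inner hash: sum = 157+246+132+85+169+122+110+118+106+108+106 = 1459 → 05 b3.
Outer input = (K'⊕opad) ∥ inner = f7 9c ee 3f c3 10 ∥ 05 b3.
Outer hash (tag): sum = 247+156+238+63+195+16+5+179 = 1099 → 04 4b.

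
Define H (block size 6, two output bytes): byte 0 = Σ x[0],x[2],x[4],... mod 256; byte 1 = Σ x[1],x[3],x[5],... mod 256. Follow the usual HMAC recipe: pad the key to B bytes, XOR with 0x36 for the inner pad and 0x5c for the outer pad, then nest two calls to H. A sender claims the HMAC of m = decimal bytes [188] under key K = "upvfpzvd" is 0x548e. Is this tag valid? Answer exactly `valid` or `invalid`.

Key "upvfpzvd" = 75 70 76 66 70 7a 76 64 is 8 bytes > B = 6, so hash it first: H(key) = d1 b4, then zero-pad to 6 bytes: K' = d1 b4 00 00 00 00.
K' ⊕ ipad = e7 82 36 36 36 36; K' ⊕ opad = 8d e8 5c 5c 5c 5c.
Inner hash: even-index sum = 527 mod 256 = 15; odd-index sum = 238 mod 256 = 238 → 0f ee.
Outer hash (recomputed tag): even-index sum = 340 mod 256 = 84; odd-index sum = 654 mod 256 = 142 → 54 8e.
Recomputed tag = 548e; claimed = 548e → match.

valid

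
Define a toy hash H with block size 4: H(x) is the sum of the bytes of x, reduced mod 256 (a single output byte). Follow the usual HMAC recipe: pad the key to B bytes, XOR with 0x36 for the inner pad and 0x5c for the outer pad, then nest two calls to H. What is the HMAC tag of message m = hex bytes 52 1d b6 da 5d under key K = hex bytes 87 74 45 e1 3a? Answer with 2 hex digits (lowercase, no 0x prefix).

Key hex bytes 87 74 45 e1 3a is 5 bytes > B = 4, so hash it first: H(key) = 5b, then zero-pad to 4 bytes: K' = 5b 00 00 00.
K' ⊕ ipad = 6d 36 36 36.  K' ⊕ opad = 07 5c 5c 5c.
Inner input = (K'⊕ipad) ∥ m = 6d 36 36 36 ∥ 52 1d b6 da 5d.
Inner hash: sum = 109+54+54+54+82+29+182+218+93 = 875; mod 256 = 107 → 6b.
Outer input = (K'⊕opad) ∥ inner = 07 5c 5c 5c ∥ 6b.
Outer hash (tag): sum = 7+92+92+92+107 = 390; mod 256 = 134 → 86.

86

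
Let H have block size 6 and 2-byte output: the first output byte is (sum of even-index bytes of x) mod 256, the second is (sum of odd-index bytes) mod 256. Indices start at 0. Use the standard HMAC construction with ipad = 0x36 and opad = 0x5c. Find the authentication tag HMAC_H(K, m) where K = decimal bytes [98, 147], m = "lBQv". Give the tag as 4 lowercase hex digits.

7350

Key decimal bytes [98, 147] = 62 93 is 2 bytes ≤ B = 6; zero-pad to 6 bytes: K' = 62 93 00 00 00 00.
K' ⊕ ipad = 54 a5 36 36 36 36.  K' ⊕ opad = 3e cf 5c 5c 5c 5c.
Inner input = (K'⊕ipad) ∥ m = 54 a5 36 36 36 36 ∥ 6c 42 51 76.
Inner hash: even-index sum = 381 mod 256 = 125; odd-index sum = 457 mod 256 = 201 → 7d c9.
Outer input = (K'⊕opad) ∥ inner = 3e cf 5c 5c 5c 5c ∥ 7d c9.
Outer hash (tag): even-index sum = 371 mod 256 = 115; odd-index sum = 592 mod 256 = 80 → 73 50.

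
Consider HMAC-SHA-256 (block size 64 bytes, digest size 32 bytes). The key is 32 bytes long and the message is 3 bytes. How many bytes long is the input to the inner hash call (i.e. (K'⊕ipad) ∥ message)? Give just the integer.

67

Key is 32 ≤ 64 bytes, zero-padded: |K'| = 64.
Inner input = (K'⊕ipad) ∥ m → 64 + 3 = 67 bytes.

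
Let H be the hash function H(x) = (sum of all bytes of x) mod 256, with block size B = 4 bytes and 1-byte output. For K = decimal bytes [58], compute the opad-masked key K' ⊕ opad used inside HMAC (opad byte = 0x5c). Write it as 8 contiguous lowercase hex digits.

665c5c5c

Key decimal bytes [58] = 3a is 1 byte ≤ B = 4; zero-pad to 4 bytes: K' = 3a 00 00 00.
XOR each byte with 0x5c: 3a⊕5c=66, 00⊕5c=5c, 00⊕5c=5c, 00⊕5c=5c.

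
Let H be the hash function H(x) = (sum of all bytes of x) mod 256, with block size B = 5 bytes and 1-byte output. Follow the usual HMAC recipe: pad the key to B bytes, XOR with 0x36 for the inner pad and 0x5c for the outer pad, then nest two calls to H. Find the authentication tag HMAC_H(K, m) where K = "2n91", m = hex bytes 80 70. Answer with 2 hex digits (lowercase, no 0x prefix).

Key "2n91" = 32 6e 39 31 is 4 bytes ≤ B = 5; zero-pad to 5 bytes: K' = 32 6e 39 31 00.
K' ⊕ ipad = 04 58 0f 07 36.  K' ⊕ opad = 6e 32 65 6d 5c.
Inner input = (K'⊕ipad) ∥ m = 04 58 0f 07 36 ∥ 80 70.
Inner hash: sum = 4+88+15+7+54+128+112 = 408; mod 256 = 152 → 98.
Outer input = (K'⊕opad) ∥ inner = 6e 32 65 6d 5c ∥ 98.
Outer hash (tag): sum = 110+50+101+109+92+152 = 614; mod 256 = 102 → 66.

66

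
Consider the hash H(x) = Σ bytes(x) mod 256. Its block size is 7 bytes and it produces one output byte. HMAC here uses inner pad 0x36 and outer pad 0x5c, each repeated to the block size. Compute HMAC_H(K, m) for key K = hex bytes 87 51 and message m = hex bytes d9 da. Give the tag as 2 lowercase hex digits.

8d

Key hex bytes 87 51 is 2 bytes ≤ B = 7; zero-pad to 7 bytes: K' = 87 51 00 00 00 00 00.
K' ⊕ ipad = b1 67 36 36 36 36 36.  K' ⊕ opad = db 0d 5c 5c 5c 5c 5c.
Inner input = (K'⊕ipad) ∥ m = b1 67 36 36 36 36 36 ∥ d9 da.
Inner hash: sum = 177+103+54+54+54+54+54+217+218 = 985; mod 256 = 217 → d9.
Outer input = (K'⊕opad) ∥ inner = db 0d 5c 5c 5c 5c 5c ∥ d9.
Outer hash (tag): sum = 219+13+92+92+92+92+92+217 = 909; mod 256 = 141 → 8d.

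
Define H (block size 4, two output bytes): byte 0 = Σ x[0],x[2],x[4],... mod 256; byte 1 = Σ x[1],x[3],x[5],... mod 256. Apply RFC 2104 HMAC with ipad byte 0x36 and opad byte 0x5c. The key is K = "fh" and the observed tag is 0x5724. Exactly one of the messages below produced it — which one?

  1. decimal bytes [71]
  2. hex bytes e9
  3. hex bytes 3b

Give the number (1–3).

3

Key "fh" = 66 68 is 2 bytes ≤ B = 4; zero-pad to 4 bytes: K' = 66 68 00 00.
K' ⊕ ipad = 50 5e 36 36; K' ⊕ opad = 3a 34 5c 5c.
m1: inner = H(50 5e 36 36 47) = cd 94; tag = H(3a 34 5c 5c cd 94) = 6324
m2: inner = H(50 5e 36 36 e9) = 6f 94; tag = H(3a 34 5c 5c 6f 94) = 0524
m3: inner = H(50 5e 36 36 3b) = c1 94; tag = H(3a 34 5c 5c c1 94) = 5724 ← matches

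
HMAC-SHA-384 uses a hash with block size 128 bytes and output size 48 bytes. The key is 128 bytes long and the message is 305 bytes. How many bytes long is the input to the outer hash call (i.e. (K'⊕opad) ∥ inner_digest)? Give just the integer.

176

Key is 128 ≤ 128 bytes, zero-padded: |K'| = 128.
Outer input = (K'⊕opad) ∥ H(inner) → 128 + 48 = 176 bytes.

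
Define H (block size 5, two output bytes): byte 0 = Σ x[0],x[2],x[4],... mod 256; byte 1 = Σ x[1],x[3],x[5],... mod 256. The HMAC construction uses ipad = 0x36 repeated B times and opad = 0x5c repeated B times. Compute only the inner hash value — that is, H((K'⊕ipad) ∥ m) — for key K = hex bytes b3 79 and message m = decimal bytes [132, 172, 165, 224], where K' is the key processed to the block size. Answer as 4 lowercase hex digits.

7dae

Key hex bytes b3 79 is 2 bytes ≤ B = 5; zero-pad to 5 bytes: K' = b3 79 00 00 00.
K' ⊕ ipad = 85 4f 36 36 36.
Inner input = 85 4f 36 36 36 ∥ 84 ac a5 e0.
Inner hash: even-index sum = 637 mod 256 = 125; odd-index sum = 430 mod 256 = 174 → 7d ae.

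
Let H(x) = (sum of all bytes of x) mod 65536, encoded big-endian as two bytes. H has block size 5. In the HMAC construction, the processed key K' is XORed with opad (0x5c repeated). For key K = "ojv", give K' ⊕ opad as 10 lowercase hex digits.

33362a5c5c

Key "ojv" = 6f 6a 76 is 3 bytes ≤ B = 5; zero-pad to 5 bytes: K' = 6f 6a 76 00 00.
XOR each byte with 0x5c: 6f⊕5c=33, 6a⊕5c=36, 76⊕5c=2a, 00⊕5c=5c, 00⊕5c=5c.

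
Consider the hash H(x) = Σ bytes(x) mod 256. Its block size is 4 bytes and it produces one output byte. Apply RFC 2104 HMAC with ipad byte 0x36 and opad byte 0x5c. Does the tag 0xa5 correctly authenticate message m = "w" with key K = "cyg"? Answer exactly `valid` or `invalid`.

invalid

Key "cyg" = 63 79 67 is 3 bytes ≤ B = 4; zero-pad to 4 bytes: K' = 63 79 67 00.
K' ⊕ ipad = 55 4f 51 36; K' ⊕ opad = 3f 25 3b 5c.
Inner hash: sum = 85+79+81+54+119 = 418; mod 256 = 162 → a2.
Outer hash (recomputed tag): sum = 63+37+59+92+162 = 413; mod 256 = 157 → 9d.
Recomputed tag = 9d; claimed = a5 → mismatch.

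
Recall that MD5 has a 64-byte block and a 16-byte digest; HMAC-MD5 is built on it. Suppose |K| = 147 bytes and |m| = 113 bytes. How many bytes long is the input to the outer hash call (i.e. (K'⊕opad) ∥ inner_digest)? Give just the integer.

80

Key is 147 > 64 bytes, so it is hashed to 16 bytes then zero-padded to 64: |K'| = 64.
Outer input = (K'⊕opad) ∥ H(inner) → 64 + 16 = 80 bytes.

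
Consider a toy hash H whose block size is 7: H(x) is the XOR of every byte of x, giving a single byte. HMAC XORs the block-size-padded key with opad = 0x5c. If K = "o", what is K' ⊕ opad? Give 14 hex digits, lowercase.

335c5c5c5c5c5c

Key "o" = 6f is 1 byte ≤ B = 7; zero-pad to 7 bytes: K' = 6f 00 00 00 00 00 00.
XOR each byte with 0x5c: 6f⊕5c=33, 00⊕5c=5c, 00⊕5c=5c, 00⊕5c=5c, 00⊕5c=5c, 00⊕5c=5c, 00⊕5c=5c.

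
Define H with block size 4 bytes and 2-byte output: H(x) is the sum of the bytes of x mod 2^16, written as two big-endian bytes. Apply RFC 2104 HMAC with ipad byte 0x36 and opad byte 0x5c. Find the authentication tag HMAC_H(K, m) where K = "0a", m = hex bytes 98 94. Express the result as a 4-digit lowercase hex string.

Key "0a" = 30 61 is 2 bytes ≤ B = 4; zero-pad to 4 bytes: K' = 30 61 00 00.
K' ⊕ ipad = 06 57 36 36.  K' ⊕ opad = 6c 3d 5c 5c.
Inner input = (K'⊕ipad) ∥ m = 06 57 36 36 ∥ 98 94.
Inner hash: sum = 6+87+54+54+152+148 = 501 → 01 f5.
Outer input = (K'⊕opad) ∥ inner = 6c 3d 5c 5c ∥ 01 f5.
Outer hash (tag): sum = 108+61+92+92+1+245 = 599 → 02 57.

0257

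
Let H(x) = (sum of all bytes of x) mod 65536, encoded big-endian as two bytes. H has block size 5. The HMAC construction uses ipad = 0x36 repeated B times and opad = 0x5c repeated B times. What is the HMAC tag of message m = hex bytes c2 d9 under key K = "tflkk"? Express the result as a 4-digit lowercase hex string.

Key "tflkk" = 74 66 6c 6b 6b is exactly B = 5 bytes: K' = 74 66 6c 6b 6b.
K' ⊕ ipad = 42 50 5a 5d 5d.  K' ⊕ opad = 28 3a 30 37 37.
Inner input = (K'⊕ipad) ∥ m = 42 50 5a 5d 5d ∥ c2 d9.
Inner hash: sum = 66+80+90+93+93+194+217 = 833 → 03 41.
Outer input = (K'⊕opad) ∥ inner = 28 3a 30 37 37 ∥ 03 41.
Outer hash (tag): sum = 40+58+48+55+55+3+65 = 324 → 01 44.

0144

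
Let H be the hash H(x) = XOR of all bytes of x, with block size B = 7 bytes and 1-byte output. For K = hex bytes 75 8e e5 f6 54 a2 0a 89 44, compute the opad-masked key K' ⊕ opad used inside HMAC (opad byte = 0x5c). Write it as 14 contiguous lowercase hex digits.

Key hex bytes 75 8e e5 f6 54 a2 0a 89 44 is 9 bytes > B = 7, so hash it first: H(key) = d9, then zero-pad to 7 bytes: K' = d9 00 00 00 00 00 00.
XOR each byte with 0x5c: d9⊕5c=85, 00⊕5c=5c, 00⊕5c=5c, 00⊕5c=5c, 00⊕5c=5c, 00⊕5c=5c, 00⊕5c=5c.

855c5c5c5c5c5c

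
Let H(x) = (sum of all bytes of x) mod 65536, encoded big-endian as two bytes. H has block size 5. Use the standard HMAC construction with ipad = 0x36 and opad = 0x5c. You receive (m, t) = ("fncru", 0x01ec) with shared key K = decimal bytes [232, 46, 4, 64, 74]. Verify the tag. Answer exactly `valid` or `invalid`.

Key decimal bytes [232, 46, 4, 64, 74] = e8 2e 04 40 4a is exactly B = 5 bytes: K' = e8 2e 04 40 4a.
K' ⊕ ipad = de 18 32 76 7c; K' ⊕ opad = b4 72 58 1c 16.
Inner hash: sum = 222+24+50+118+124+102+110+99+114+117 = 1080 → 04 38.
Outer hash (recomputed tag): sum = 180+114+88+28+22+4+56 = 492 → 01 ec.
Recomputed tag = 01ec; claimed = 01ec → match.

valid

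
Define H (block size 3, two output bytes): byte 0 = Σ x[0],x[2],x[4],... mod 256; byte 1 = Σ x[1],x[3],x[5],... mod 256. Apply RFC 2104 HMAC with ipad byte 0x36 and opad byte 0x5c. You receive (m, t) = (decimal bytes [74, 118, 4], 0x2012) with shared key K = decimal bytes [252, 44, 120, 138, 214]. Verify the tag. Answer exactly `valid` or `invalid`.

Key decimal bytes [252, 44, 120, 138, 214] = fc 2c 78 8a d6 is 5 bytes > B = 3, so hash it first: H(key) = 4a b6, then zero-pad to 3 bytes: K' = 4a b6 00.
K' ⊕ ipad = 7c 80 36; K' ⊕ opad = 16 ea 5c.
Inner hash: even-index sum = 296 mod 256 = 40; odd-index sum = 206 mod 256 = 206 → 28 ce.
Outer hash (recomputed tag): even-index sum = 320 mod 256 = 64; odd-index sum = 274 mod 256 = 18 → 40 12.
Recomputed tag = 4012; claimed = 2012 → mismatch.

invalid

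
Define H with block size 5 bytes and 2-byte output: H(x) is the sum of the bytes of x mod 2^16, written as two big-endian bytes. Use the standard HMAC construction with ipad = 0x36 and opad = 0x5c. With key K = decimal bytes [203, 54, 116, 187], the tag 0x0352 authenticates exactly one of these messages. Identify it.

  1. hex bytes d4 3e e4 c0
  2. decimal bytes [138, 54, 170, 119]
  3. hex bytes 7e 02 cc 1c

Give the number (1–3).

2

Key decimal bytes [203, 54, 116, 187] = cb 36 74 bb is 4 bytes ≤ B = 5; zero-pad to 5 bytes: K' = cb 36 74 bb 00.
K' ⊕ ipad = fd 00 42 8d 36; K' ⊕ opad = 97 6a 28 e7 5c.
m1: inner = H(fd 00 42 8d 36 d4 3e e4 c0) = 04 b8; tag = H(97 6a 28 e7 5c 04 b8) = 0328
m2: inner = H(fd 00 42 8d 36 8a 36 aa 77) = 03 e3; tag = H(97 6a 28 e7 5c 03 e3) = 0352 ← matches
m3: inner = H(fd 00 42 8d 36 7e 02 cc 1c) = 03 6a; tag = H(97 6a 28 e7 5c 03 6a) = 02d9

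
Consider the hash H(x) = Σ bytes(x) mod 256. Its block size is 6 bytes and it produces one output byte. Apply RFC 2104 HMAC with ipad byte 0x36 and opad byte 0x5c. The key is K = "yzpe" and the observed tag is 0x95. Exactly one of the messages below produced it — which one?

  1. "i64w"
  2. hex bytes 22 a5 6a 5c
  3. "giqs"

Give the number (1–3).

Key "yzpe" = 79 7a 70 65 is 4 bytes ≤ B = 6; zero-pad to 6 bytes: K' = 79 7a 70 65 00 00.
K' ⊕ ipad = 4f 4c 46 53 36 36; K' ⊕ opad = 25 26 2c 39 5c 5c.
m1: inner = H(4f 4c 46 53 36 36 69 36 34 77) = ea; tag = H(25 26 2c 39 5c 5c ea) = 52
m2: inner = H(4f 4c 46 53 36 36 22 a5 6a 5c) = 2d; tag = H(25 26 2c 39 5c 5c 2d) = 95 ← matches
m3: inner = H(4f 4c 46 53 36 36 67 69 71 73) = 54; tag = H(25 26 2c 39 5c 5c 54) = bc

2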